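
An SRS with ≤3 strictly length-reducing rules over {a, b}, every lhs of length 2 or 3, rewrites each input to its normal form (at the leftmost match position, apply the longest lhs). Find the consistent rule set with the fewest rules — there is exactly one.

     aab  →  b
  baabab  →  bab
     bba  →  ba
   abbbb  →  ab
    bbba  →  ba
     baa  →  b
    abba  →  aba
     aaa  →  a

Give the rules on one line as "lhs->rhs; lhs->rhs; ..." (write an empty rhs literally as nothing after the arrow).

aa->; bb->b

  | aab => b
  | baabab => bbab => bab
  | bba => ba
  | abbbb => abbb => abb => ab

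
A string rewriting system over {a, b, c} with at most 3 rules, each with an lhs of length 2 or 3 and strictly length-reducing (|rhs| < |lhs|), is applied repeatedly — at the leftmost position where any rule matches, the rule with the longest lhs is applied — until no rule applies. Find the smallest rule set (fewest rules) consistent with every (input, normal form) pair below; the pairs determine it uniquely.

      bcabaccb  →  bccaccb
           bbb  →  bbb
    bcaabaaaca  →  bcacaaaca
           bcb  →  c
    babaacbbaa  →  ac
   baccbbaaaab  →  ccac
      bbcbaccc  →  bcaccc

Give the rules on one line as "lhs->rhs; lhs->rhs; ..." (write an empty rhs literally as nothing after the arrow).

ab->c; ba->; bcb->c

  | bcabaccb => bccaccb
  | bbb
  | bcaabaaaca => bcacaaaca
  | bcb => c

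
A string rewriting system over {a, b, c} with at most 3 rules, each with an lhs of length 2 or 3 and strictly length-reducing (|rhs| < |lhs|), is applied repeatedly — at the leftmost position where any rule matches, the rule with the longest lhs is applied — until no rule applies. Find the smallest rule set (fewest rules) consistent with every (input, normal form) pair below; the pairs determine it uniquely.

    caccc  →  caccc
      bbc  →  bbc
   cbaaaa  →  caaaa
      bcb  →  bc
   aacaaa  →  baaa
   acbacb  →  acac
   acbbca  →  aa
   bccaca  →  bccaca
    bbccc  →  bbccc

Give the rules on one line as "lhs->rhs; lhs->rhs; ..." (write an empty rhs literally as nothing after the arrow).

  | caccc
  | bbc
  | cbaaaa => caaaa
  | bcb => bc

aac->b; cb->c; cbc->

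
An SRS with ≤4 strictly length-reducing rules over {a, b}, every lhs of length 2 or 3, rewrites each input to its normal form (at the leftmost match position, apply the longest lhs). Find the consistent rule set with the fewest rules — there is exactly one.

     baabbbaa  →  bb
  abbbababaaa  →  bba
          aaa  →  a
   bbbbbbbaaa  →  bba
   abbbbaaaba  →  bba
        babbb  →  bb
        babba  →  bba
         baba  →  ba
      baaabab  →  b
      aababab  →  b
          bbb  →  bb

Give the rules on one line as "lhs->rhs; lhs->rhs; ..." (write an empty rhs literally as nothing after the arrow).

aa->; ab->; bbb->bb

  | baabbbaa => bbbbaa => bbbaa => bbaa => bb
  | abbbababaaa => bbababaaa => bbabaaa => bbaaa => bba
  | aaa => a
  | bbbbbbbaaa => bbbbbbaaa => bbbbbaaa => bbbbaaa => bbbaaa => bbaaa => bba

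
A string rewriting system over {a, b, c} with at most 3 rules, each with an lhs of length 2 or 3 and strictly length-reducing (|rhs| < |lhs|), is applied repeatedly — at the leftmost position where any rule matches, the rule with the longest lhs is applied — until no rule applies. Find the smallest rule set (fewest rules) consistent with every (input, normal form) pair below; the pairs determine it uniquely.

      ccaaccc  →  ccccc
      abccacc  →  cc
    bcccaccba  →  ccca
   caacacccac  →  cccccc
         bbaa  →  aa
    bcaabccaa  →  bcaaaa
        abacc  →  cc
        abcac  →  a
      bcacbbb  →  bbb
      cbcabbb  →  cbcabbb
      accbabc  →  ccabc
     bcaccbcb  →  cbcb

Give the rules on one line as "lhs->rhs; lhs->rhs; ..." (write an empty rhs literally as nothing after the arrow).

ac->c; ba->a; bcc->

  | ccaaccc => ccaccc => ccccc
  | abccacc => aacc => acc => cc
  | bcccaccba => caccba => cccba => ccca
  | caacacccac => cacacccac => ccacccac => cccccac => cccccc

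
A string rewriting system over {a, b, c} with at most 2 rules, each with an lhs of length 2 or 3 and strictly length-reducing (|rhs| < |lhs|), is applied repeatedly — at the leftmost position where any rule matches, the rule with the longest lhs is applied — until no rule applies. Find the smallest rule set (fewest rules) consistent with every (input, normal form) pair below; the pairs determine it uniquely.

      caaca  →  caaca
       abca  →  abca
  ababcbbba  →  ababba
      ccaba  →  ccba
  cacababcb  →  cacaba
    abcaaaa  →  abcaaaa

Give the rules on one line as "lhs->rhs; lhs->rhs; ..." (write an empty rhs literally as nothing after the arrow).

bcb->; cca->cc

  | caaca
  | abca
  | ababcbbba => ababba
  | ccaba => ccba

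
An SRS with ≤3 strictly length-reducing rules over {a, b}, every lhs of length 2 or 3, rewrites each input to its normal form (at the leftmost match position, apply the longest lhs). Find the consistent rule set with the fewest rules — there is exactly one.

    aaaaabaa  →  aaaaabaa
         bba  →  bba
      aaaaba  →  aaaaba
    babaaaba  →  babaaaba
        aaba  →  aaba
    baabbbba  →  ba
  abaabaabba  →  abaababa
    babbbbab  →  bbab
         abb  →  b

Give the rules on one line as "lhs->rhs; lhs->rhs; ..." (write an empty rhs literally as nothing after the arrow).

  | aaaaabaa
  | bba
  | aaaaba
  | babaaaba

abb->b; bbb->b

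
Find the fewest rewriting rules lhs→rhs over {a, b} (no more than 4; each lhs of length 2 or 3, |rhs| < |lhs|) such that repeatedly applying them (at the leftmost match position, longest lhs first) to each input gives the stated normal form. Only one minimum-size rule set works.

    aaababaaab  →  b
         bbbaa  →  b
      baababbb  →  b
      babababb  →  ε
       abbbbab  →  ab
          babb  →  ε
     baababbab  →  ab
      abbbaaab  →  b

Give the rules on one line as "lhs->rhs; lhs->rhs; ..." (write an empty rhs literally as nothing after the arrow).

aa->b; ba->b; bb->b; bbb->

  | aaababaaab => bababaaab => bbabaaab => babaaab => bbaaab => baaab => baab => bab => bb => b
  | bbbaa => aa => b
  | baababbb => bababbb => bbabbb => babbb => bbbb => b
  | babababb => bbababb => bababb => bbabb => babb => bbb => ε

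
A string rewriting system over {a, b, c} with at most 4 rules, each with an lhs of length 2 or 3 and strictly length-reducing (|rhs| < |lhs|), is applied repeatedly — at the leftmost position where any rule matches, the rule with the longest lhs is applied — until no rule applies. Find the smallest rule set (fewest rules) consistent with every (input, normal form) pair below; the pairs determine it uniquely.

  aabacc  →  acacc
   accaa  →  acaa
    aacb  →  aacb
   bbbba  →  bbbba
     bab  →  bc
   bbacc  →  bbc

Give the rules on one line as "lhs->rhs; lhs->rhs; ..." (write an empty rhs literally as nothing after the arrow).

  | aabacc => acacc
  | accaa => acaa
  | aacb
  | bbbba

ab->c; bac->b; cca->ca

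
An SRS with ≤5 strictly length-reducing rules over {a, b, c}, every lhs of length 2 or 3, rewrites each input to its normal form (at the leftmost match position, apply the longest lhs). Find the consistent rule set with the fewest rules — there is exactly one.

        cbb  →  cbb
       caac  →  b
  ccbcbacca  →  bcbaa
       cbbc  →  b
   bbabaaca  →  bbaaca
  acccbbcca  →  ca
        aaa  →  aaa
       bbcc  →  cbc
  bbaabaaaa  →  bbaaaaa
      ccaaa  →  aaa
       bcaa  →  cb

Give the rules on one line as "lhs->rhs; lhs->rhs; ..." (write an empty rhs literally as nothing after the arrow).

ab->; bbc->cb; caa->bc; cc->

  | cbb
  | caac => bcc => b
  | ccbcbacca => bcbacca => bcbaa
  | cbbc => ccb => b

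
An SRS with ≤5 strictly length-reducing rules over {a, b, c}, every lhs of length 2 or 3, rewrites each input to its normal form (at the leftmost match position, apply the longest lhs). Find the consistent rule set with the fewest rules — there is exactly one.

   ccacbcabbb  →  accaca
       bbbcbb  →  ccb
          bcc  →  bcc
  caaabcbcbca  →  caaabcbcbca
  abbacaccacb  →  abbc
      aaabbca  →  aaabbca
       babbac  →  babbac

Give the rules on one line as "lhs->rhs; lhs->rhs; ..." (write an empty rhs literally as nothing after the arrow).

aac->b; acb->c; bbb->ca; ccc->ac

  | ccacbcabbb => ccccabbb => accabbb => accaca
  | bbbcbb => cacbb => ccb
  | bcc
  | caaabcbcbca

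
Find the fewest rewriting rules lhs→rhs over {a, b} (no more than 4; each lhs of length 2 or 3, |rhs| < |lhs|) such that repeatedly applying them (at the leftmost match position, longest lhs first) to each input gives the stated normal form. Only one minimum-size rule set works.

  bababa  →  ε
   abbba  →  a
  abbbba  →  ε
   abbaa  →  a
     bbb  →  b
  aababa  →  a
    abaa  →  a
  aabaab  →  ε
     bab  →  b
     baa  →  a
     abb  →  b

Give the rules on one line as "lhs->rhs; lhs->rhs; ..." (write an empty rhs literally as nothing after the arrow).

aa->a; ab->; ba->; bb->

  | bababa => baba => ba => ε
  | abbba => bba => a
  | abbbba => bbba => ba => ε
  | abbaa => baa => a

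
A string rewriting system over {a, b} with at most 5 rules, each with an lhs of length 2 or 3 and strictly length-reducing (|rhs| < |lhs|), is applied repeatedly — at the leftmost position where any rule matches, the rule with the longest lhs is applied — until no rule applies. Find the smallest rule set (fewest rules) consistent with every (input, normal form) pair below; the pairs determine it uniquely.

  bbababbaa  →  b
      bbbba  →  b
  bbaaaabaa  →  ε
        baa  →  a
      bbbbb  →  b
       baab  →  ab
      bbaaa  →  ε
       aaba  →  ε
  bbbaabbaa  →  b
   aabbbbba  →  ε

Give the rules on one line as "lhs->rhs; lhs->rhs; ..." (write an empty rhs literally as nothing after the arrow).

  | bbababbaa => aababbaa => babbaa => bbaa => aaa => b
  | bbbba => abba => aaa => b
  | bbaaaabaa => aaaaabaa => baabaa => abaa => aa => ε
  | baa => a

aa->; aaa->b; ba->; bb->a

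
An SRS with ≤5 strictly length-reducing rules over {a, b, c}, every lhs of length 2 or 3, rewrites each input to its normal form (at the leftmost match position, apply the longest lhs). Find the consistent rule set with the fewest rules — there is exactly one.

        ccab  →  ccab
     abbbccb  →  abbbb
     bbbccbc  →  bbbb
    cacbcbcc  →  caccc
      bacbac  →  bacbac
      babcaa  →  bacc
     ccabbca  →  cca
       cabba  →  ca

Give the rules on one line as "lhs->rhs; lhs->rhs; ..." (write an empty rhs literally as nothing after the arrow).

baa->cc; bba->; bc->b; cbb->c

  | ccab
  | abbbccb => abbbcb => abbbb
  | bbbccbc => bbbcbc => bbbbc => bbbb
  | cacbcbcc => cacbbcc => caccc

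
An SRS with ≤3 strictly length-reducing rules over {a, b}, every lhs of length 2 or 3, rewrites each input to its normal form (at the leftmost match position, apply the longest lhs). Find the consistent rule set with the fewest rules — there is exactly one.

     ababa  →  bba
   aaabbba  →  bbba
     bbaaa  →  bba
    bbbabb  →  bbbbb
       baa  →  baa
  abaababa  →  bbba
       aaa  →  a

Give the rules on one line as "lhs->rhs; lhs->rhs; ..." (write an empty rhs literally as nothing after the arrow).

  | ababa => baba => bba
  | aaabbba => abbba => bbba
  | bbaaa => bba
  | bbbabb => bbbbb

aaa->a; ab->b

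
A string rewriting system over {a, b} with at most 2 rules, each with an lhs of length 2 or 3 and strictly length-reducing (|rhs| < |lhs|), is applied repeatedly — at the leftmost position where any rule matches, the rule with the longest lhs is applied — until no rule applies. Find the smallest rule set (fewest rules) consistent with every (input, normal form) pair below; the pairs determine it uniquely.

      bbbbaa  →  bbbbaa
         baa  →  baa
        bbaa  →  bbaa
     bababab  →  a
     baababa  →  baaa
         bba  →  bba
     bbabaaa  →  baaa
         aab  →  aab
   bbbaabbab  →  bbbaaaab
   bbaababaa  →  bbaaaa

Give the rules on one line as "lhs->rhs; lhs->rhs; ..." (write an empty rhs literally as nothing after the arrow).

  | bbbbaa
  | baa
  | bbaa
  | bababab => abab => a

abb->aa; bab->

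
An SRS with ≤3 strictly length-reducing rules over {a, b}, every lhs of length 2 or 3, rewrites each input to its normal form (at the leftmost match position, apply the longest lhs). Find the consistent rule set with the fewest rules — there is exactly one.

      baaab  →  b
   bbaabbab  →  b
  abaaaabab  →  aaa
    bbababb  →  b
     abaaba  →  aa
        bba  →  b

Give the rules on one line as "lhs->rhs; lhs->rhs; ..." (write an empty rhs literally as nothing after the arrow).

ab->; ba->b; bb->b

  | baaab => baab => bab => bb => b
  | bbaabbab => baabbab => babbab => bbbab => bbab => bab => bb => b
  | abaaaabab => aaaabab => aaaab => aaa
  | bbababb => bababb => bbabb => babb => bbb => bb => b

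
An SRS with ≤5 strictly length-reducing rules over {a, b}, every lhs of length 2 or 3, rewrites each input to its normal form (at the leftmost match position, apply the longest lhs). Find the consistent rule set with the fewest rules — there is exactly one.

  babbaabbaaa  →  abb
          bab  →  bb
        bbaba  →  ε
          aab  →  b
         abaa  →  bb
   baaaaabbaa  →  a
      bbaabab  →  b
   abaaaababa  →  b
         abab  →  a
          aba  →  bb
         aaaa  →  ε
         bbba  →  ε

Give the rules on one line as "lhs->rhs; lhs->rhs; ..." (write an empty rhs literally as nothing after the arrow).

  | babbaabbaaa => bbbaabbaaa => aaabbaaa => abbaaa => abbaa => abba => abb
  | bab => bb
  | bbaba => bbba => aa => ε
  | aab => b

aa->; aba->bb; ba->b; bbb->a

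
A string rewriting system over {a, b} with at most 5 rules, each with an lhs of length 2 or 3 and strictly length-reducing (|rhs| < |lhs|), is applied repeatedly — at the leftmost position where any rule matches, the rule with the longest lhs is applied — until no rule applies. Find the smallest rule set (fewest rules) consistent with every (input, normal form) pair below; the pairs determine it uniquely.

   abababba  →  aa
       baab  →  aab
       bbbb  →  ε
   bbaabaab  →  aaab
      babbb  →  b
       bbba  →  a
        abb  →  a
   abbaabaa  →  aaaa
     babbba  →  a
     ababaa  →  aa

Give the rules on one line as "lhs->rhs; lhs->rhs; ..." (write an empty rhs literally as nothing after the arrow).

  | abababba => ababba => abba => aa
  | baab => aab
  | bbbb => bb => ε
  | bbaabaab => aabaab => aaab

aba->a; ba->a; bab->b; bb->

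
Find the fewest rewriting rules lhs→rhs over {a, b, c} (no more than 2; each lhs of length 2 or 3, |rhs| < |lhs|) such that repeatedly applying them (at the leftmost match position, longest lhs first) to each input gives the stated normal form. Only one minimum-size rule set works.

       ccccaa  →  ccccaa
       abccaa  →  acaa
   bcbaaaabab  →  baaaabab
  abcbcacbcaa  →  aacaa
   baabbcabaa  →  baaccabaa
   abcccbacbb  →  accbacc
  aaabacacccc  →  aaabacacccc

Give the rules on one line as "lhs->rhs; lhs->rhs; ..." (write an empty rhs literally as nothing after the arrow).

  | ccccaa
  | abccaa => acaa
  | bcbaaaabab => baaaabab
  | abcbcacbcaa => abcacbcaa => aacbcaa => aacaa

bb->c; bc->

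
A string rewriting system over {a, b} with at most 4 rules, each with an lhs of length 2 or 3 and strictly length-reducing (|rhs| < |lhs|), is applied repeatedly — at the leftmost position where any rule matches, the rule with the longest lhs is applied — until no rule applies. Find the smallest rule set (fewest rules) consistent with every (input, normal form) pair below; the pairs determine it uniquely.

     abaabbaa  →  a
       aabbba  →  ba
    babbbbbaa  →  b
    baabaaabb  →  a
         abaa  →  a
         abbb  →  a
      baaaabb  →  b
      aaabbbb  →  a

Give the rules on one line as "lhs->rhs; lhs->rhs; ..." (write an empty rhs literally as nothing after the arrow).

aa->; ab->a; bab->b; bb->

  | abaabbaa => aaabbaa => abbaa => abaa => aaa => a
  | aabbba => bbba => ba
  | babbbbbaa => bbbbbaa => bbbaa => baa => b
  | baabaaabb => bbaaabb => aaabb => abb => ab => a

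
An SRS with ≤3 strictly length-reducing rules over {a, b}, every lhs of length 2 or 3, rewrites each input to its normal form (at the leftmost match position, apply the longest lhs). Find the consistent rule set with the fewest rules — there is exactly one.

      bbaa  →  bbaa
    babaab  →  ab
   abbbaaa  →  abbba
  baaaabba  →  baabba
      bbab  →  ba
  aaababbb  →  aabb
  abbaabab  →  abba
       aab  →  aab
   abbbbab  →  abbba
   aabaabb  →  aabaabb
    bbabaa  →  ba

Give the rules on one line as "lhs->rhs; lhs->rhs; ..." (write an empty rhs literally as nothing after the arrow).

  | bbaa
  | babaab => aaab => ab
  | abbbaaa => abbba
  | baaaabba => baabba

aaa->a; bab->a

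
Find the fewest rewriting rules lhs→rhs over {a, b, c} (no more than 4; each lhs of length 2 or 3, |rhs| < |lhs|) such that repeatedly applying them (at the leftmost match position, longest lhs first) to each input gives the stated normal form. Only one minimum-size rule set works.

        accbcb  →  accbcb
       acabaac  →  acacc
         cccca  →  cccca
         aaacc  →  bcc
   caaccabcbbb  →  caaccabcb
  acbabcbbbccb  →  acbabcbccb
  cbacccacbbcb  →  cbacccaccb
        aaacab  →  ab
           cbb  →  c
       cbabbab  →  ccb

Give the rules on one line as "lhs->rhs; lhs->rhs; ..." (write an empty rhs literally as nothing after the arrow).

  | accbcb
  | acabaac => acacc
  | cccca
  | aaacc => bcc

aaa->b; baa->c; bb->; bca->a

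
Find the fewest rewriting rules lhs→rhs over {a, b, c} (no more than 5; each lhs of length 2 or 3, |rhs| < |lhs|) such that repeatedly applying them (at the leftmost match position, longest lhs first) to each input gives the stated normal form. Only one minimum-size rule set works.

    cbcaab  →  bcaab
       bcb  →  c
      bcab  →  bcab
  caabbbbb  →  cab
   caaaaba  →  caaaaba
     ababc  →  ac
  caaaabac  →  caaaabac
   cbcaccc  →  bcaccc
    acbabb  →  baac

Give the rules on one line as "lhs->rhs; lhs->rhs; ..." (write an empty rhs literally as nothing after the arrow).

acb->ba; bab->; bb->c; cb->b

  | cbcaab => bcaab
  | bcb => bb => c
  | bcab
  | caabbbbb => caacbbb => cababb => cab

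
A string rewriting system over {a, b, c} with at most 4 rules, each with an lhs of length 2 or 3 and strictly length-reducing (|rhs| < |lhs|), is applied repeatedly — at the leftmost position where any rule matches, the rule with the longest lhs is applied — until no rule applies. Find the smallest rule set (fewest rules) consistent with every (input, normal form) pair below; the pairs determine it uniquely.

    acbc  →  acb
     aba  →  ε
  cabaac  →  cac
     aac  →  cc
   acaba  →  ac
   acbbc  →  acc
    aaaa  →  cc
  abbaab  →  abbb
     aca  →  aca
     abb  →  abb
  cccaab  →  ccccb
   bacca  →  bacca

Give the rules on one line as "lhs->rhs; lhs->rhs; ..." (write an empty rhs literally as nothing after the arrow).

  | acbc => acb
  | aba => ε
  | cabaac => cac
  | aac => cc

aa->c; aba->; bc->b; cbb->c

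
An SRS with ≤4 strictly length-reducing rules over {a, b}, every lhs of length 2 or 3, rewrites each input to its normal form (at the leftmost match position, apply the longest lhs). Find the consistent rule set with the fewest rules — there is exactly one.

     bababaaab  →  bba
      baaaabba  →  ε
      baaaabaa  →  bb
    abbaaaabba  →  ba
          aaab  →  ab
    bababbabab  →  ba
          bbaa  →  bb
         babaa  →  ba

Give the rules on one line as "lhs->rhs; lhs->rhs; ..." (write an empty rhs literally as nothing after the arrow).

aa->; bab->ba; bbb->a

  | bababaaab => baabaaab => bbaaab => bbab => bba
  | baaaabba => baabba => bbba => aa => ε
  | baaaabaa => baabaa => bbaa => bb
  | abbaaaabba => abbaabba => abbbba => aaba => ba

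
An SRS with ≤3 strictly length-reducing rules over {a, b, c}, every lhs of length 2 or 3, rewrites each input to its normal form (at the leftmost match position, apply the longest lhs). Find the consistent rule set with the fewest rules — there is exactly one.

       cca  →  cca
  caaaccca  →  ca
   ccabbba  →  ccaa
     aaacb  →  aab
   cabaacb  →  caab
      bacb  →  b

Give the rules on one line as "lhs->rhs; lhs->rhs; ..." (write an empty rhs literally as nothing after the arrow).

ac->; ba->a

  | cca
  | caaaccca => caacca => caca => ca
  | ccabbba => ccabba => ccaba => ccaa
  | aaacb => aab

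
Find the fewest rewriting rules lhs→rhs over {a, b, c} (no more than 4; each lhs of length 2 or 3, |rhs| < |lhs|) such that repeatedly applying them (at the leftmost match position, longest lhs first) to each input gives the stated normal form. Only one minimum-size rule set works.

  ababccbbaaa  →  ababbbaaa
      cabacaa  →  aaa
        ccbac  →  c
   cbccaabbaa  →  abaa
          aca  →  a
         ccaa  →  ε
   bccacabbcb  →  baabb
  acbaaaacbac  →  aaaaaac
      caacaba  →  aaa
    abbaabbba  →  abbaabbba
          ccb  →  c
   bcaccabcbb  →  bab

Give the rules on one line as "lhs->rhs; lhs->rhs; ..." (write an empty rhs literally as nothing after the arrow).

bc->b; ca->; cab->a; cb->

  | ababccbbaaa => ababcbbaaa => ababbbaaa
  | cabacaa => aacaa => aaa
  | ccbac => cac => c
  | cbccaabbaa => ccaabbaa => cabbaa => abaa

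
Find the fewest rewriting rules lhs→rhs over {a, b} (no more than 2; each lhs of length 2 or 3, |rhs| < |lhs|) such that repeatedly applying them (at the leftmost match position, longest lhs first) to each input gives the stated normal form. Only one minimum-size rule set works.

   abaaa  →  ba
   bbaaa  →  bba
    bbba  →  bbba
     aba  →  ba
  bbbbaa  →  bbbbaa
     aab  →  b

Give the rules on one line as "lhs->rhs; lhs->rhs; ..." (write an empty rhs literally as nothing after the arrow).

  | abaaa => baaa => ba
  | bbaaa => bba
  | bbba
  | aba => ba

aaa->a; ab->b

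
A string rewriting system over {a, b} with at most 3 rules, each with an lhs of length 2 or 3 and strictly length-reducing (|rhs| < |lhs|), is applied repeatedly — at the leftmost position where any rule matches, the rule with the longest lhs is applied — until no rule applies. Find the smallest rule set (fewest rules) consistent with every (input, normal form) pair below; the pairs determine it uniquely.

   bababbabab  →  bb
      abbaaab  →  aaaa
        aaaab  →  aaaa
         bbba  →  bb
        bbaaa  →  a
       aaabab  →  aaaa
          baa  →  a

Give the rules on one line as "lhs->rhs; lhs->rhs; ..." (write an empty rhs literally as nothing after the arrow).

  | bababbabab => babbabab => bbabab => bbab => bb
  | abbaaab => abaaab => aaaab => aaaa
  | aaaab => aaaa
  | bbba => bb

ab->a; ba->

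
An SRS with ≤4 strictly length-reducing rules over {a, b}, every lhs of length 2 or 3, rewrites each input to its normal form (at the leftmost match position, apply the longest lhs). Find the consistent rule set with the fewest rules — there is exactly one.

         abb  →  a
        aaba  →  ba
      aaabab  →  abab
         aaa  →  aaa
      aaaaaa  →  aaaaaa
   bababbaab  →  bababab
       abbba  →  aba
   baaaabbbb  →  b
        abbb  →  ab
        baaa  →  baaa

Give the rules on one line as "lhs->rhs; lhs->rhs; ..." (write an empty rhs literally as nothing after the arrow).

  | abb => a
  | aaba => ba
  | aaabab => abab
  | aaa

aab->b; bb->; bba->b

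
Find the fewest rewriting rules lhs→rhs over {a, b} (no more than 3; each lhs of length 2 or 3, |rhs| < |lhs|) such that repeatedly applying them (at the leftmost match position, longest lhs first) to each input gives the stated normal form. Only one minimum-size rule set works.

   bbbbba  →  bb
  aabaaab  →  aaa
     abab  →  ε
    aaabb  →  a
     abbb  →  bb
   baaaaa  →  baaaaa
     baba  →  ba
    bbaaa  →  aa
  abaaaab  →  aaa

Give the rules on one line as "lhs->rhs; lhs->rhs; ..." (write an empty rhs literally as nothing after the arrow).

  | bbbbba => bbbab => babb => bb
  | aabaaab => aaaab => aaa
  | abab => ab => ε
  | aaabb => aab => a

ab->; bba->ab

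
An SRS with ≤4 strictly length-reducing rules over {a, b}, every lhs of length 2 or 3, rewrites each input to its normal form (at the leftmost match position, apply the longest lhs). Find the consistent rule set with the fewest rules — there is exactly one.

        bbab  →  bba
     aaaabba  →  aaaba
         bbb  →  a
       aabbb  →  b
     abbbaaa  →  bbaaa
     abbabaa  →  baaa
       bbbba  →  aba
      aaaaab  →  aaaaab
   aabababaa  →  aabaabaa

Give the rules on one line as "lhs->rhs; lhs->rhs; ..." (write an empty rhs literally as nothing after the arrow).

abb->b; bab->ba; bbb->a

  | bbab => bba
  | aaaabba => aaaba
  | bbb => a
  | aabbb => abb => b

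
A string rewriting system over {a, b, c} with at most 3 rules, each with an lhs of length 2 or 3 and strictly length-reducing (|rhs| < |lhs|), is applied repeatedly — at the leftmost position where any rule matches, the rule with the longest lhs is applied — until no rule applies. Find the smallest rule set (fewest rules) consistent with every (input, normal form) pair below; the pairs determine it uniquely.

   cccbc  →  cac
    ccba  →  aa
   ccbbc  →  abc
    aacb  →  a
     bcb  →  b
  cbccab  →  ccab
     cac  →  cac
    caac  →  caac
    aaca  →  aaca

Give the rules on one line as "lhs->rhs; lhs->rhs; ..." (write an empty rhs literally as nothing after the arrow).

  | cccbc => cac
  | ccba => aa
  | ccbbc => abc
  | aacb => a

acb->; cb->; ccb->a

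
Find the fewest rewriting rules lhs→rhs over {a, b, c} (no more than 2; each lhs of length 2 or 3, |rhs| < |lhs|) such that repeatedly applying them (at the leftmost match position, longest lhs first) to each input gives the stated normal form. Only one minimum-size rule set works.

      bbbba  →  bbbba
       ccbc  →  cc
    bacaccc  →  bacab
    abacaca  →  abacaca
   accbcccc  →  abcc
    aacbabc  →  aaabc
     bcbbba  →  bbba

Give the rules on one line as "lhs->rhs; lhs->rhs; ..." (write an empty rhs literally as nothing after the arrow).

  | bbbba
  | ccbc => cc
  | bacaccc => bacab
  | abacaca

cb->; ccc->b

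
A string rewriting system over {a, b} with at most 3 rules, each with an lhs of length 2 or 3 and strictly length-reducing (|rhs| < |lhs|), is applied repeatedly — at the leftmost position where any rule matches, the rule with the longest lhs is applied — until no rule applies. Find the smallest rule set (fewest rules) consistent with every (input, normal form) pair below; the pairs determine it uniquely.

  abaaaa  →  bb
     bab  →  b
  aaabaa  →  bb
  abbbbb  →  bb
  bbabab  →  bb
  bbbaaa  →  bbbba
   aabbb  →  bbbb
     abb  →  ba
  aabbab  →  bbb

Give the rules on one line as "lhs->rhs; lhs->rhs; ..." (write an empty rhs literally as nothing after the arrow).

  | abaaaa => aaaa => baa => bb
  | bab => b
  | aaabaa => babaa => baa => bb
  | abbbbb => babbb => bbab => bb

aa->b; ab->; abb->ba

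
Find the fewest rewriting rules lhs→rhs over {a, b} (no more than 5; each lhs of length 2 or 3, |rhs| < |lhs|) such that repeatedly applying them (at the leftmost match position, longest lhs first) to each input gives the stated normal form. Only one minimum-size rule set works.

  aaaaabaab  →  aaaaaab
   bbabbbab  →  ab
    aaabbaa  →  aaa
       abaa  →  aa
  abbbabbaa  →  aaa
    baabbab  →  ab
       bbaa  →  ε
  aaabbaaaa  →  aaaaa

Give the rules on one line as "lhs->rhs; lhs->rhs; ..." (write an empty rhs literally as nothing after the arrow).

  | aaaaabaab => aaaaaab
  | bbabbbab => bbbbab => abab => ab
  | aaabbaa => aaaba => aaa
  | abaa => aa

ba->; bb->b; bba->b; bbb->a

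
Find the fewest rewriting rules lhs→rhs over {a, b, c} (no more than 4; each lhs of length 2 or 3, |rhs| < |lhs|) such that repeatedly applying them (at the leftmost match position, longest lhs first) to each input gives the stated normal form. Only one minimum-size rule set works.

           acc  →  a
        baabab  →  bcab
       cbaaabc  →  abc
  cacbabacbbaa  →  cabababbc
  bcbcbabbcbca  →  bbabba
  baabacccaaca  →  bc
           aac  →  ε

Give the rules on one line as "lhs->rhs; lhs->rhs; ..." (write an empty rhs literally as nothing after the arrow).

aa->c; ac->a; cb->c; cc->

  | acc => ac => a
  | baabab => bcbab => bcab
  | cbaaabc => caaabc => ccabc => abc
  | cacbabacbbaa => cababacbbaa => cabababbaa => cabababbc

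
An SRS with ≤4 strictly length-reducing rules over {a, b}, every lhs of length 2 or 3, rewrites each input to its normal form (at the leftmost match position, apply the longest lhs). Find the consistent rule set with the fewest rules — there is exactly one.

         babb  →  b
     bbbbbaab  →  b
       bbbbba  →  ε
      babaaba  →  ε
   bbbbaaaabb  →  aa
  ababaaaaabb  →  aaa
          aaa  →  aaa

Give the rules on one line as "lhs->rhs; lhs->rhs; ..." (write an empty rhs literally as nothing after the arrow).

  | babb => bb => b
  | bbbbbaab => bbbbaab => bbbaab => bbaab => baab => ab => b
  | bbbbba => bbbba => bbba => bba => ba => ε
  | babaaba => baaba => aba => ba => ε

ab->b; abb->; ba->; bb->b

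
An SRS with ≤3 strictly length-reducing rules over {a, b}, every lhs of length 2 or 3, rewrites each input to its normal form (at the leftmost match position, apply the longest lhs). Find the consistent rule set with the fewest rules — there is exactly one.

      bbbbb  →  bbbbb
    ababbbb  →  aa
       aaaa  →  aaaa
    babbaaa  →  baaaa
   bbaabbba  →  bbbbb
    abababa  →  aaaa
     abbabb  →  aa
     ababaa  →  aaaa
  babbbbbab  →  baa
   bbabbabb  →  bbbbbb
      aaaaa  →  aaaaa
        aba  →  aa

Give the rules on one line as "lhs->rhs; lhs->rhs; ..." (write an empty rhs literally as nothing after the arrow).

  | bbbbb
  | ababbbb => aabbbb => aabbb => aabb => aab => aa
  | aaaa
  | babbaaa => babaaa => baaaa

ab->a; bba->bb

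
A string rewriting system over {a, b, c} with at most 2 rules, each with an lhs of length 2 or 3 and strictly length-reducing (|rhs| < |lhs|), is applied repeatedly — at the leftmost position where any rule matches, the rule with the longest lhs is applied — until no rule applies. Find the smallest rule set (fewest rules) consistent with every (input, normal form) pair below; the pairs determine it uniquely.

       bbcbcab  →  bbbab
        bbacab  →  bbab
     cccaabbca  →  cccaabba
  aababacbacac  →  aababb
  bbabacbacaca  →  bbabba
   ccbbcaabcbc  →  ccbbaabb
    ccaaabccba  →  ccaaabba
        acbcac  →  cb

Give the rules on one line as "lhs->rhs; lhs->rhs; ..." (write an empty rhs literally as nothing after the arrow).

  | bbcbcab => bbbcab => bbbab
  | bbacab => bbcab => bbab
  | cccaabbca => cccaabba
  | aababacbacac => aababcbacac => aababbacac => aababbcac => aababbac => aababbc => aababb

ac->c; bc->b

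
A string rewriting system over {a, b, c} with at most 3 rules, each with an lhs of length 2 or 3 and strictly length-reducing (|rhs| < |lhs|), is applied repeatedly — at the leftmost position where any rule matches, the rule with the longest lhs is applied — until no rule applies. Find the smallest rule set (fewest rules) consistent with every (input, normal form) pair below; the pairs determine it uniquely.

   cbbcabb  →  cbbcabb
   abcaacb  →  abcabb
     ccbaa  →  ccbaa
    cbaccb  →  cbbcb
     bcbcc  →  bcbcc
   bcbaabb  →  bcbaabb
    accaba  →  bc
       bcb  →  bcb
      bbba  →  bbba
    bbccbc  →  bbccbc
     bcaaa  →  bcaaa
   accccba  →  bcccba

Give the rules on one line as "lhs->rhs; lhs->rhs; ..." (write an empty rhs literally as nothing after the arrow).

  | cbbcabb
  | abcaacb => abcabb
  | ccbaa
  | cbaccb => cbbcb

aba->; ac->b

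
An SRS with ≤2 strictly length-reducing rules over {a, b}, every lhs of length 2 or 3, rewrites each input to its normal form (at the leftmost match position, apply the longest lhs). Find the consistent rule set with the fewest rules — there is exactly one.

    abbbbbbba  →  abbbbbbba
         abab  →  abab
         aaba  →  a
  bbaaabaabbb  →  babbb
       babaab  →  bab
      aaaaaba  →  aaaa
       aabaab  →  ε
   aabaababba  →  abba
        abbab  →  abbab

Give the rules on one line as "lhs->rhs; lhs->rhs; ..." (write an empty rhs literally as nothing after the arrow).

aab->; baa->

  | abbbbbbba
  | abab
  | aaba => a
  | bbaaabaabbb => babaabbb => babbb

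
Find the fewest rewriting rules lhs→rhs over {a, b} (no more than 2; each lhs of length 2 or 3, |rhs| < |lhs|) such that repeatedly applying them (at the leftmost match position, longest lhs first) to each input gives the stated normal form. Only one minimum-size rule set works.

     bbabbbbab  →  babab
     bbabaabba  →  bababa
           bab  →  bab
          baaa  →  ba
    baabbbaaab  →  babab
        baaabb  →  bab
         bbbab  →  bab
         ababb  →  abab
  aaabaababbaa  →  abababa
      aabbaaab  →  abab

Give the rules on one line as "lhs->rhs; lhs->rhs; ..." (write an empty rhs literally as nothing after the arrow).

aa->a; bb->b

  | bbabbbbab => babbbbab => babbbab => babbab => babab
  | bbabaabba => babaabba => bababba => bababa
  | bab
  | baaa => baa => ba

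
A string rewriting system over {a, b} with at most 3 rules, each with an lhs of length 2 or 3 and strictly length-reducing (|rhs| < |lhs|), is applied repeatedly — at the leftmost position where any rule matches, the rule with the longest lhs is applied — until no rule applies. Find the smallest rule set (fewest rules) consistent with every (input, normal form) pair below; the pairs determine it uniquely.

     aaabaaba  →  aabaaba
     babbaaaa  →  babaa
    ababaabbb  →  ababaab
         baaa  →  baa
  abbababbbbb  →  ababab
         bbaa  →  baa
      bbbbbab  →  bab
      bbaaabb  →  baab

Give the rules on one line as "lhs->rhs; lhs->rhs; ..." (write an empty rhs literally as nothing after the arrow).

  | aaabaaba => aabaaba
  | babbaaaa => babaaaa => babaaa => babaa
  | ababaabbb => ababaabb => ababaab
  | baaa => baa

aaa->aa; bb->b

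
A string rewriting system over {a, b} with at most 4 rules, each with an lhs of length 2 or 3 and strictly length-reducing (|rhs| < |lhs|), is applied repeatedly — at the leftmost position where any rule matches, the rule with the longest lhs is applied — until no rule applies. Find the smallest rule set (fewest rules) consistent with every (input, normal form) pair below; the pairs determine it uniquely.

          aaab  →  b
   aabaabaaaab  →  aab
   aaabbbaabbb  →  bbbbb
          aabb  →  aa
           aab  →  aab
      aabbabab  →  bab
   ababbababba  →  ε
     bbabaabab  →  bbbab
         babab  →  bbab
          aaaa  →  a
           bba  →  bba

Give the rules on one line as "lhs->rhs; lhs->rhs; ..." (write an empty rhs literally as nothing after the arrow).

  | aaab => b
  | aabaabaaaab => abaabaaaab => baabaaaab => baaaab => aab
  | aaabbbaabbb => bbbaabbb => bbbbb
  | aabb => aa

aaa->; aba->ba; abb->a; baa->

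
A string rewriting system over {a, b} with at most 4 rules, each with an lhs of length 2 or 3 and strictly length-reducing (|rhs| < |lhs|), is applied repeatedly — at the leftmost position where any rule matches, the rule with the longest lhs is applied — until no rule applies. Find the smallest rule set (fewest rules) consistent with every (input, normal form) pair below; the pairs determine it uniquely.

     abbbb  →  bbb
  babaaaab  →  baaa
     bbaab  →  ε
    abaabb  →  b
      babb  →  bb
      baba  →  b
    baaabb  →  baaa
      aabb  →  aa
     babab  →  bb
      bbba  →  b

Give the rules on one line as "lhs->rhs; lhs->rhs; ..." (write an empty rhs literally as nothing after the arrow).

aab->aa; ab->; aba->; bba->

  | abbbb => bbb
  | babaaaab => baaab => baaa
  | bbaab => ab => ε
  | abaabb => abb => b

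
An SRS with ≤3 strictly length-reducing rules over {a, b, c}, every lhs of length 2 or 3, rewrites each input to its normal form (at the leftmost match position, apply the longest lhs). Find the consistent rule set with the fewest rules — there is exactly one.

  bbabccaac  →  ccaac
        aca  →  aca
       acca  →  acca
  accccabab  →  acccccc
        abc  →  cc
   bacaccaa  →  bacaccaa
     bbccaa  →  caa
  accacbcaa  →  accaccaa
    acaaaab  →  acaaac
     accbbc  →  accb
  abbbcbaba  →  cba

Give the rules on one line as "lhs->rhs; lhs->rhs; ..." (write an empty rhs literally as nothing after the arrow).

  | bbabccaac => bbcccaac => bccaac => ccaac
  | aca
  | acca
  | accccabab => acccccab => acccccc

ab->c; bbc->b; bc->c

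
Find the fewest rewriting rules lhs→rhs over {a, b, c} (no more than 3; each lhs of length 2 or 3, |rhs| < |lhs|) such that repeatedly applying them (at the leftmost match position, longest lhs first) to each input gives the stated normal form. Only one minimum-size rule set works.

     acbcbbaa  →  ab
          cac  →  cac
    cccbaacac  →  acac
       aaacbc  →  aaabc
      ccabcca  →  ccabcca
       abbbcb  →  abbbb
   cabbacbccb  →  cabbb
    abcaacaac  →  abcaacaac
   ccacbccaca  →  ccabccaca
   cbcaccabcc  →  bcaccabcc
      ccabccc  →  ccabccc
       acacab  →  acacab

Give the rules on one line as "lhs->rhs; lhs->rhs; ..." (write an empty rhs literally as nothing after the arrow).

  | acbcbbaa => abcbbaa => abbbaa => abba => ab
  | cac
  | cccbaacac => ccbaacac => cbaacac => baacac => acac
  | aaacbc => aaabc

ba->; cb->b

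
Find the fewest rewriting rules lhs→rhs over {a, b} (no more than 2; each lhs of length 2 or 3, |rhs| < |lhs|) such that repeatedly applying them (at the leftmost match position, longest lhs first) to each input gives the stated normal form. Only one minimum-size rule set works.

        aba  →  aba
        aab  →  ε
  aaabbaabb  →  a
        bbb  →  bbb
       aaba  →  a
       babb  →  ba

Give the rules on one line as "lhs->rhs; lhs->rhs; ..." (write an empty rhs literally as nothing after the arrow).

  | aba
  | aab => ε
  | aaabbaabb => abaabb => abb => a
  | bbb

aab->; abb->a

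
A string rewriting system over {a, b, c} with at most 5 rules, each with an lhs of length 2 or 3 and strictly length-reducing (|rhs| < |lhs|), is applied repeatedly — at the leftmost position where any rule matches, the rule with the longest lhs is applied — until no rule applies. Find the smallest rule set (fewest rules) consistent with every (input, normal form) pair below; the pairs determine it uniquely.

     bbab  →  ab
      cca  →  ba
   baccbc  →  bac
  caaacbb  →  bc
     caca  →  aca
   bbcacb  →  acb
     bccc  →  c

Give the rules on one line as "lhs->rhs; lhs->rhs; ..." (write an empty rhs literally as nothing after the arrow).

  | bbab => ab
  | cca => ba
  | baccbc => babbc => bac
  | caaacbb => cccbb => bcbb => bc

aaa->c; bb->; cac->ac; cc->b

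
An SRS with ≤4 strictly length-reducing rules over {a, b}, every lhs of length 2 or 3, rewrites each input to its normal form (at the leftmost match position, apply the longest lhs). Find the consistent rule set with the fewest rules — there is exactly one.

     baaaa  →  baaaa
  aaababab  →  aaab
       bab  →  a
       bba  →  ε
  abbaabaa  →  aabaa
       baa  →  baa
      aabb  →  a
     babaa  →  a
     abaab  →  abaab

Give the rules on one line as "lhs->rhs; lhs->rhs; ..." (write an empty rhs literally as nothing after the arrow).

abb->; bab->bb; bb->a; bba->

  | baaaa
  | aaababab => aaabbab => aaab
  | bab => bb => a
  | bba => ε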